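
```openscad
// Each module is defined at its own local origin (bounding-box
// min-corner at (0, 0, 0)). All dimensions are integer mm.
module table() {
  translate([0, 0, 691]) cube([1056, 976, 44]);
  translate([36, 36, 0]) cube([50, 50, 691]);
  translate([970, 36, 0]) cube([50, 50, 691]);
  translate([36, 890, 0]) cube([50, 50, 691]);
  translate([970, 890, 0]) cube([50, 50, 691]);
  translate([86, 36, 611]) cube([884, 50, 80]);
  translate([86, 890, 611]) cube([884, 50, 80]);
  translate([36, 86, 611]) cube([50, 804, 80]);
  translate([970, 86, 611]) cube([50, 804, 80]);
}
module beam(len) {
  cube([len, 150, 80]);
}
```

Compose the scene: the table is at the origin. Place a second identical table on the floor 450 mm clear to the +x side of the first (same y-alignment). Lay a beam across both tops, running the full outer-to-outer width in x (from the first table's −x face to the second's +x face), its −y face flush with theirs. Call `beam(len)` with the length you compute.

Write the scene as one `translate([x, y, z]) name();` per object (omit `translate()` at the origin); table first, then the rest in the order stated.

table();
translate([1506, 0, 0]) table();
translate([0, 0, 735]) beam(2562);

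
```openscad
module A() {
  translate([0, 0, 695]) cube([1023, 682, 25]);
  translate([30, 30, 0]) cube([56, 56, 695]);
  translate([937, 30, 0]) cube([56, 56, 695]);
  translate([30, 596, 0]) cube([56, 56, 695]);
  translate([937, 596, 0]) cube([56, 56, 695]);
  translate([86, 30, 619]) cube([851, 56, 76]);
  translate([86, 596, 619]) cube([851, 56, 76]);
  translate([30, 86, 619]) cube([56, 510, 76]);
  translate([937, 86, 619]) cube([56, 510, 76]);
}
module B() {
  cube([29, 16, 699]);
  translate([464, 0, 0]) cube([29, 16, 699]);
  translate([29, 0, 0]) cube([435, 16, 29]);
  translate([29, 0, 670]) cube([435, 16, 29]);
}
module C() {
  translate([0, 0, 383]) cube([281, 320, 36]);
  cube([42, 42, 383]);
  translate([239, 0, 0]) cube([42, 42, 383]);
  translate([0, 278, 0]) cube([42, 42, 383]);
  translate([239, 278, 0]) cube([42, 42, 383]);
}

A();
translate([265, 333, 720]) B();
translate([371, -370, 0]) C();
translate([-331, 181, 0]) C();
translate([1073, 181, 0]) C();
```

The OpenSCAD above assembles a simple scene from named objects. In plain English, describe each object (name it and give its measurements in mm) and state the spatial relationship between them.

A is a rectangular dining table. The top is 1023×682×25 mm with its upper surface at z = 720 mm. It stands on four 56×56 mm square legs, each inset 30 mm from the nearest pair of top edges, running from the floor to the underside of the top. Four apron rails, 56 mm thick and 76 mm tall, run between adjacent legs with their top edges flush with the underside of the top and their outer faces flush with the legs' outer faces.

B is a picture frame with a 435×641 mm rectangular opening (x by z) and a uniform 29 mm border on every side. Frame depth is 16 mm along y. It is built from two vertical stiles running the full outside height and two horizontal rails spanning the gap between the stiles.

C is a four-legged stool. The seat is a 281×320×36 mm slab whose top surface is at z = 419 mm; four square legs, each 42×42 mm in cross-section, run from the floor (z = 0) to the underside of the seat, each flush with a corner of the seat.

The picture frame is on top of the table, centred. Three stools sit around the table at the −y, −x, +x sides.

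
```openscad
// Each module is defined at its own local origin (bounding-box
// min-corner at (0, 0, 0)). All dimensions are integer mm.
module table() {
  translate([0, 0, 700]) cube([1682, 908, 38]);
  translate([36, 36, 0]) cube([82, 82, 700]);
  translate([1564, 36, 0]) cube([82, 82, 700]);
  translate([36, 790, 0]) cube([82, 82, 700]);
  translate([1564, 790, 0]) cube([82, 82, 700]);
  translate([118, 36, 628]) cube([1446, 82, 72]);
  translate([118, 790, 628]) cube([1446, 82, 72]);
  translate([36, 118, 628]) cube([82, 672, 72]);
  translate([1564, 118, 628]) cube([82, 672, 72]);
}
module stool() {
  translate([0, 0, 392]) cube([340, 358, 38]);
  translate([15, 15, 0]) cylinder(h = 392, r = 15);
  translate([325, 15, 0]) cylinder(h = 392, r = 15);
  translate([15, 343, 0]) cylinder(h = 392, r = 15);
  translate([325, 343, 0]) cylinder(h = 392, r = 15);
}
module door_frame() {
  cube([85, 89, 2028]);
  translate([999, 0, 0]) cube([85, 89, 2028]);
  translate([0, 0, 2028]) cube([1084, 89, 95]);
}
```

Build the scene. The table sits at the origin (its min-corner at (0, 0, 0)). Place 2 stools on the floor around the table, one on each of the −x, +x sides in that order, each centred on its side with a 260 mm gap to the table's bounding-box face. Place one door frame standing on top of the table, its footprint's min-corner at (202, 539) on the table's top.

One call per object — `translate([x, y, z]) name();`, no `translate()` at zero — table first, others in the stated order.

table();
translate([-600, 275, 0]) stool();
translate([1942, 275, 0]) stool();
translate([202, 539, 738]) door_frame();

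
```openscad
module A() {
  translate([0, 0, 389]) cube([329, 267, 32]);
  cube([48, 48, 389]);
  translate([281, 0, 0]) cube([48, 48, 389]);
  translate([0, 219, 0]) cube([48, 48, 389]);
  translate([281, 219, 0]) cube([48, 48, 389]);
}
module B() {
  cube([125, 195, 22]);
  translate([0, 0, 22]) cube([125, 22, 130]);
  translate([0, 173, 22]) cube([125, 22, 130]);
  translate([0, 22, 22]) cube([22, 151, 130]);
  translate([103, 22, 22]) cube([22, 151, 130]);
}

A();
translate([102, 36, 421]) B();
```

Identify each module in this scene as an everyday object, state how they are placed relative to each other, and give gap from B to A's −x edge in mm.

The open box's min-x is at 102; the stool's min-x is 0; gap = 102 mm.

A is a stool. B is an open box. The open box is on top of the stool, centred. The gap from the open box to the stool's −x edge is 102 mm.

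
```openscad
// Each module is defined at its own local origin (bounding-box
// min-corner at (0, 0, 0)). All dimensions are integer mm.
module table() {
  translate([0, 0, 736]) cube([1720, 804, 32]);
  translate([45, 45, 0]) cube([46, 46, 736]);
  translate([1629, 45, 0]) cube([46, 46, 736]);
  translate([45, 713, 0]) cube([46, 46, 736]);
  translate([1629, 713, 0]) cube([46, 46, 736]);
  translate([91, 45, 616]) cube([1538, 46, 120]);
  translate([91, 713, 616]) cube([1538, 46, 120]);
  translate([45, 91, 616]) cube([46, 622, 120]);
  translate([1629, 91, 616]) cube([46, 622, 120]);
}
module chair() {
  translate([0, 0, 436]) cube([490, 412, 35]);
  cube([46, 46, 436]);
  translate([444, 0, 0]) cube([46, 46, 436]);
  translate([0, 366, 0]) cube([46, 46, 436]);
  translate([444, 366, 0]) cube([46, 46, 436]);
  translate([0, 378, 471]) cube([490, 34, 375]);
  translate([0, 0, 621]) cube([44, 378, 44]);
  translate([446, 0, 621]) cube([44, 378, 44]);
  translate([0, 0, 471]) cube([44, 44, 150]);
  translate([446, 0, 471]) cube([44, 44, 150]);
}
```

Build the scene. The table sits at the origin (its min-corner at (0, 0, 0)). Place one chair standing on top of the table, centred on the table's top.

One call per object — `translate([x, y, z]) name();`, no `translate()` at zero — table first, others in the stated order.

table();
translate([615, 196, 768]) chair();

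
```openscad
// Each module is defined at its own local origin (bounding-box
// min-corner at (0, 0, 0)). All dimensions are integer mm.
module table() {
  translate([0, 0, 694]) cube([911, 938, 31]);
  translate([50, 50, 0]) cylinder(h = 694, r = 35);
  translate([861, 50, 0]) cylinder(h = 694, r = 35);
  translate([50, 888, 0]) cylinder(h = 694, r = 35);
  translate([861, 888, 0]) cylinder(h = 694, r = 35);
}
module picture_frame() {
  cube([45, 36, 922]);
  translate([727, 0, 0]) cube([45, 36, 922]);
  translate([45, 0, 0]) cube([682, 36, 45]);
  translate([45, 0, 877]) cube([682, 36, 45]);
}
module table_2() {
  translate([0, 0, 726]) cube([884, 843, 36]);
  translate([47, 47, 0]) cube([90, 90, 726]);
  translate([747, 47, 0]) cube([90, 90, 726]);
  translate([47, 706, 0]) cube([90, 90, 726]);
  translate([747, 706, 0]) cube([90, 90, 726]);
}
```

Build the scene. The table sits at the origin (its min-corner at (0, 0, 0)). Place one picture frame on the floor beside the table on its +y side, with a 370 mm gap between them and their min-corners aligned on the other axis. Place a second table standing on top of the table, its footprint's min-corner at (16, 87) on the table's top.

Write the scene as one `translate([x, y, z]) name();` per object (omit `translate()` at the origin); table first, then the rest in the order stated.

table();
translate([0, 1308, 0]) picture_frame();
translate([16, 87, 725]) table_2();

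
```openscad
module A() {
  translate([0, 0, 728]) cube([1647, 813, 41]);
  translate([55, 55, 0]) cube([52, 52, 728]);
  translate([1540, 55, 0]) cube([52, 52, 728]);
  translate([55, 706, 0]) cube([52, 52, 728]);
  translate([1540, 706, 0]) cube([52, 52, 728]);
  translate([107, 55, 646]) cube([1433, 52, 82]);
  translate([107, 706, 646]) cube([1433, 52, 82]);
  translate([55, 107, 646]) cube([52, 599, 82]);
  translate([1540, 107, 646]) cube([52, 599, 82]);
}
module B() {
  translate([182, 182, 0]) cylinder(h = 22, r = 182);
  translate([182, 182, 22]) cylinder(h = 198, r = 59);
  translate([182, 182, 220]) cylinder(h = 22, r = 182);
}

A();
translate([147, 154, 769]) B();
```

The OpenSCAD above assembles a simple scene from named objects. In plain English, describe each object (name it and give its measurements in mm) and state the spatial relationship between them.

A is a rectangular dining table. The top is 1647×813×41 mm with its upper surface at z = 769 mm. It stands on four 52×52 mm square legs, each inset 55 mm from the nearest pair of top edges, running from the floor to the underside of the top. Four apron rails, 52 mm thick and 82 mm tall, run between adjacent legs with their top edges flush with the underside of the top and their outer faces flush with the legs' outer faces.

B is a spool: two coaxial disc flanges of radius 182 mm and thickness 22 mm, joined by a core cylinder of radius 59 mm and height 198 mm. The lower flange rests on z = 0 and the three cylinders share a vertical axis.

The spool is on top of the table.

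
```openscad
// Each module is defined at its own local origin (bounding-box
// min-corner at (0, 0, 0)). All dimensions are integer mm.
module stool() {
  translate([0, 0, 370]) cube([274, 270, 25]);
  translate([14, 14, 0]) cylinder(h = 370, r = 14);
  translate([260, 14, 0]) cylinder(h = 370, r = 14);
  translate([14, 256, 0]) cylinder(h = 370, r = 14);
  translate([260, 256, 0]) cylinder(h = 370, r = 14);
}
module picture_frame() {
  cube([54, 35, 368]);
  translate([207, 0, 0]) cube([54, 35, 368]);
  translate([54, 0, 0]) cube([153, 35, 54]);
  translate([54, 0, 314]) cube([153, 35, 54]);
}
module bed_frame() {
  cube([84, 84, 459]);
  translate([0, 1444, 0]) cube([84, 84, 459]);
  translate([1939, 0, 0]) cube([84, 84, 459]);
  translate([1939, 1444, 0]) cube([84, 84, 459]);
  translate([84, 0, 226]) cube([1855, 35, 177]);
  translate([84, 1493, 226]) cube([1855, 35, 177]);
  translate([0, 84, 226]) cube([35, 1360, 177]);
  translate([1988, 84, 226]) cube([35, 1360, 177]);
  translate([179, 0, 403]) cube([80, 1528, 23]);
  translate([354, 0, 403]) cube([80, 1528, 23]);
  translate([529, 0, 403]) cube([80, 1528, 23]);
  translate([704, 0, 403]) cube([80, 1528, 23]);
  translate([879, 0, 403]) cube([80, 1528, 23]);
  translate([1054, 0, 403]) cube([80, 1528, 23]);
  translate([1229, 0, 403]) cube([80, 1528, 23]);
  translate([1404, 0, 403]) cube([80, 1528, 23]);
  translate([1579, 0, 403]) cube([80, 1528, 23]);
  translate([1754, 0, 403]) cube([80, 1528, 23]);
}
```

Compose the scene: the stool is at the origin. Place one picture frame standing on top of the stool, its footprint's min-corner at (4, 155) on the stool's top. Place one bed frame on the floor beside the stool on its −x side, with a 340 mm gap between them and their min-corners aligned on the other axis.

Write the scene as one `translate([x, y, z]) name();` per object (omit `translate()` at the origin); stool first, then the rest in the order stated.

stool();
translate([4, 155, 395]) picture_frame();
translate([-2363, 0, 0]) bed_frame();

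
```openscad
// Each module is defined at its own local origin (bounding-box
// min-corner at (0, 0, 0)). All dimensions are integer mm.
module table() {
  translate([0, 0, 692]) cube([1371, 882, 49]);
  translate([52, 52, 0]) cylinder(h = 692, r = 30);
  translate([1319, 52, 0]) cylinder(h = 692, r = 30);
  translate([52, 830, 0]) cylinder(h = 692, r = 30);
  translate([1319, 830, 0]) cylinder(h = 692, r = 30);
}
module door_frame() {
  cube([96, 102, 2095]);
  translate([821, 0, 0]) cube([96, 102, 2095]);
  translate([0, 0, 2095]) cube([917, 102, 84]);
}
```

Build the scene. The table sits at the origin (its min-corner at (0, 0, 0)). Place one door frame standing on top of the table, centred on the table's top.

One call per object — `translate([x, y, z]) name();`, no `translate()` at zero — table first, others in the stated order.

table();
translate([227, 390, 741]) door_frame();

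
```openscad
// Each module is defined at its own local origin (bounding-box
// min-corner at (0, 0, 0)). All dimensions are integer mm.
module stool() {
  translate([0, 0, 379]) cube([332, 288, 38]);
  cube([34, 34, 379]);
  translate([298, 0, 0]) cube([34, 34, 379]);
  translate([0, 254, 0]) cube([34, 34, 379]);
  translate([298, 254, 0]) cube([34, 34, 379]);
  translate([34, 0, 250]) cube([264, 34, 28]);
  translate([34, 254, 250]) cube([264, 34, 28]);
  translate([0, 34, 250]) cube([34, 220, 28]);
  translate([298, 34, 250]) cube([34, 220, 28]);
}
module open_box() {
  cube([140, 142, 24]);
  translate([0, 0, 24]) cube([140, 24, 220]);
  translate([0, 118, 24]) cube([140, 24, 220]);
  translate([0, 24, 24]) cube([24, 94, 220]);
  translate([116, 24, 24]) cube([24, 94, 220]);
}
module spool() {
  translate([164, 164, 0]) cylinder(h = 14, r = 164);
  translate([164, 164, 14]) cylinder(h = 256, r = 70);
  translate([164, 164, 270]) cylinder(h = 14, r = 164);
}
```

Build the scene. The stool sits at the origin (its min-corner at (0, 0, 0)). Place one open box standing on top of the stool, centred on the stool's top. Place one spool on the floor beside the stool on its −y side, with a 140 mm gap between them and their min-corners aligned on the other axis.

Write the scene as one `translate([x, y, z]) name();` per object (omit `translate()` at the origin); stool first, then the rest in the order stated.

stool();
translate([96, 73, 417]) open_box();
translate([0, -468, 0]) spool();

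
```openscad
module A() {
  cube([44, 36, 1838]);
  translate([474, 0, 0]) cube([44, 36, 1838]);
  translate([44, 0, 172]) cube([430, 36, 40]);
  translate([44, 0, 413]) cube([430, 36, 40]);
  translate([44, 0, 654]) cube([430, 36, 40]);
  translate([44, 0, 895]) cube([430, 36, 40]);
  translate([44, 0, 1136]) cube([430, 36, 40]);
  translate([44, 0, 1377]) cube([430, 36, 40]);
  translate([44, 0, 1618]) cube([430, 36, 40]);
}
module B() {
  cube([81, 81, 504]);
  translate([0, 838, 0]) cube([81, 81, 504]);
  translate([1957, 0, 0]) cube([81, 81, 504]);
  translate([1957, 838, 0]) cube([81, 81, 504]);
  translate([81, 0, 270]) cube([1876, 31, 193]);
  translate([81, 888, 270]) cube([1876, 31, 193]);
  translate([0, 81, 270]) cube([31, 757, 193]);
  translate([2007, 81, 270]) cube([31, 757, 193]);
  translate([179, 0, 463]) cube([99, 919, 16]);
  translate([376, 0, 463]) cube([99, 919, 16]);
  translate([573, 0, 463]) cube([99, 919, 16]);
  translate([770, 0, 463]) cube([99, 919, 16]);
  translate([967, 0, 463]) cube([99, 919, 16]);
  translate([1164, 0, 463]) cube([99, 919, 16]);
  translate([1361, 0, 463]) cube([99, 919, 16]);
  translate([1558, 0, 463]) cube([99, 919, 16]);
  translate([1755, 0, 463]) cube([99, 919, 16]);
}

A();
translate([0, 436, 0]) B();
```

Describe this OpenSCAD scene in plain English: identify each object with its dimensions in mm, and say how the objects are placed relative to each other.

A is a straight ladder. Two 44×36 mm vertical rails, 1838 mm tall, stand 518 mm apart (outside-to-outside) with their front faces coplanar on the −y side. 7 rungs, each 36 mm deep and 40 mm tall, span between the inner faces of the rails, front faces flush with the rails. The lowest rung's underside is at z = 172 mm and rungs are spaced 241 mm apart (underside to underside).

B is a bed frame 2038 mm long (x) by 919 mm wide (y). Four 81×81 mm corner posts, 504 mm tall, at the corners of the footprint. Four rails of 31 mm thickness and 193 mm height run between adjacent posts with their undersides at z = 270 mm, their outer faces flush with the outside of the frame (the two x-running rails run between the posts' inner faces; the two y-running rails run between the posts' inner faces). 9 slats, each 99 mm wide (x) and 16 mm thick, lie across the top of the two x-running rails, running the full 919 mm width of the frame in y; the slats are evenly spaced along x between the inner faces of the end posts with equal gaps (rounded down to the nearest mm) at the −x end and between each pair — any rounding remainder accumulates at the +x end.

The bed frame is on the floor beside the ladder on its +y side.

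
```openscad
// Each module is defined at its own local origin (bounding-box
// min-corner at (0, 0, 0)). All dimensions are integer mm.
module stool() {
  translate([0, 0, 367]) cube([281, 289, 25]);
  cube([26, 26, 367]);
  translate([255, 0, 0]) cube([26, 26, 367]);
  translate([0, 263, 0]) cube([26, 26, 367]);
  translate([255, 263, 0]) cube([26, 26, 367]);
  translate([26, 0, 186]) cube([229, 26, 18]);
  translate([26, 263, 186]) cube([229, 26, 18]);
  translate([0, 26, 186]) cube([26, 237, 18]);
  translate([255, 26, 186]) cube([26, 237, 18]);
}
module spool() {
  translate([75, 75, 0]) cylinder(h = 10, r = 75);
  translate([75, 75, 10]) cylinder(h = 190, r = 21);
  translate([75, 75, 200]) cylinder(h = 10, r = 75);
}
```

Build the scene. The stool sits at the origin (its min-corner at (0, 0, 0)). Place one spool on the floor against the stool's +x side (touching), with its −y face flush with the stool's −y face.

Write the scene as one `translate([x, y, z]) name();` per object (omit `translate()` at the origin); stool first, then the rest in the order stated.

stool();
translate([281, 0, 0]) spool();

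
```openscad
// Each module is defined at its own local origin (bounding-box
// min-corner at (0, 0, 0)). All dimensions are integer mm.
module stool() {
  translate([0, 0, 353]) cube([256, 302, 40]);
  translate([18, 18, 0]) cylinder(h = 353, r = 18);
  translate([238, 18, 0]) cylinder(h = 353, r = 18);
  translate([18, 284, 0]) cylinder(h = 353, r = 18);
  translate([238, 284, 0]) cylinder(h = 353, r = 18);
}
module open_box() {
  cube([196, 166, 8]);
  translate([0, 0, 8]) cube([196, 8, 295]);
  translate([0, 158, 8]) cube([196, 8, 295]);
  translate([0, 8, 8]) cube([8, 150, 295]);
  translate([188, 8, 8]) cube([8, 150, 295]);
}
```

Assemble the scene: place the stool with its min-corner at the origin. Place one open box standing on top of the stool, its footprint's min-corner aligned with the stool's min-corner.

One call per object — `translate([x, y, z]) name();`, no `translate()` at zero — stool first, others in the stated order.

stool();
translate([0, 0, 393]) open_box();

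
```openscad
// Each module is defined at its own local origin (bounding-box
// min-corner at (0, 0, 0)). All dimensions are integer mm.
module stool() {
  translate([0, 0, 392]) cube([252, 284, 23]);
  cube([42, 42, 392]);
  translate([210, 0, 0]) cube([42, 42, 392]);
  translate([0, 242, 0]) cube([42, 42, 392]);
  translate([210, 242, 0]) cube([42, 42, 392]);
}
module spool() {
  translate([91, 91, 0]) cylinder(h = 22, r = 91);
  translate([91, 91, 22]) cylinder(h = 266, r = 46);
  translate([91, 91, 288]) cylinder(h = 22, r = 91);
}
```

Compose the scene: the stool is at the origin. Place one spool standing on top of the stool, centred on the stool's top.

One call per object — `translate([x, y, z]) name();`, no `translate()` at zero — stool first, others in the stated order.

stool();
translate([35, 51, 415]) spool();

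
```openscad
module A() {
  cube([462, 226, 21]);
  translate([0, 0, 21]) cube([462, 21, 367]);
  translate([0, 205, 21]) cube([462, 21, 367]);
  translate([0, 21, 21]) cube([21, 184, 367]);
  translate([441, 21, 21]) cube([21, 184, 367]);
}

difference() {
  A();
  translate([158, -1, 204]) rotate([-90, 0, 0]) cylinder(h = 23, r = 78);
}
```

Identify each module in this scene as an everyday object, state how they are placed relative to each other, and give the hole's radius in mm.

A is an open box. The open box has a circular hole through its front wall. The hole's radius is 78 mm.

The subtracted cylinder has r = 78 mm.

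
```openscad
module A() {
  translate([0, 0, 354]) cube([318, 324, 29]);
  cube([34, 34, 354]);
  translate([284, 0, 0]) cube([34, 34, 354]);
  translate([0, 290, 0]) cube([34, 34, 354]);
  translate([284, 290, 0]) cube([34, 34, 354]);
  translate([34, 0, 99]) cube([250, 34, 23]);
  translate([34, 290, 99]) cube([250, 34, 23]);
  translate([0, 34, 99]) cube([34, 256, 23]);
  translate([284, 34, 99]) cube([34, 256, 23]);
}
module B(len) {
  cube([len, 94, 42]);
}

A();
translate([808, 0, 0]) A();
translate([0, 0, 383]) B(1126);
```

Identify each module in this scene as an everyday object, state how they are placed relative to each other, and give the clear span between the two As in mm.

Second stool starts at x = 808; first ends at x = 318; clear span = 808 − 318 = 490 mm.

A is a stool. B is a beam. A beam spans the tops of two stools. The clear span between the two stools is 490 mm.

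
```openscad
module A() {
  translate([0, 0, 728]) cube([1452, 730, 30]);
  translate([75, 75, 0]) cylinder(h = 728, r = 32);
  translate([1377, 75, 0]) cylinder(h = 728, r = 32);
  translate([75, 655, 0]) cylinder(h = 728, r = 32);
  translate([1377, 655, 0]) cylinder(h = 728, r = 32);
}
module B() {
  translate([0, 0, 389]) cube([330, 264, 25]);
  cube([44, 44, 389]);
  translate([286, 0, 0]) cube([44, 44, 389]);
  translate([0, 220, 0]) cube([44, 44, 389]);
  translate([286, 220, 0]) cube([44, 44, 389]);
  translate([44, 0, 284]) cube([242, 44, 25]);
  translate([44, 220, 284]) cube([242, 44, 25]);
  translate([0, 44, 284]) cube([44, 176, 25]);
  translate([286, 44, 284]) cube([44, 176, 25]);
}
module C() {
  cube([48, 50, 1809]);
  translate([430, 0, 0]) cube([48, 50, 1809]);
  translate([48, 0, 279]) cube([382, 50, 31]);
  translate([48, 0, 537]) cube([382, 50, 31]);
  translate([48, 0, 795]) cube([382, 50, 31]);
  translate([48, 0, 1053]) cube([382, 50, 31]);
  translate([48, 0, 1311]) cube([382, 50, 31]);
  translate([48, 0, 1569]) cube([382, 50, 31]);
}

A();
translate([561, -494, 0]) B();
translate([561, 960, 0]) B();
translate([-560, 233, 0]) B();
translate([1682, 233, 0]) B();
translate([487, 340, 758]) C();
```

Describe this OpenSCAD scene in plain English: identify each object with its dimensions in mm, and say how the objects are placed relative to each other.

A is a rectangular dining table. The top is 1452×730×30 mm with its upper surface at z = 758 mm. It stands on four round legs of 64 mm diameter, each leg's bounding box inset 43 mm from the nearest pair of top edges, running from the floor to the underside of the top.

B is a simple wooden stool: a rectangular seat 330 mm (x) by 264 mm (y), 25 mm thick, top face at z = 414 mm, on four square legs, each 44×44 mm in cross-section. The legs rest on z = 0, each flush with a corner of the seat. Four stretchers, 44 mm wide and 25 mm tall, connect adjacent legs with their undersides at z = 284 mm, each running between the inner faces of the legs it joins and aligned with the legs' outer faces on the other axis.

C is a wooden ladder with two side rails of 48×50 mm section and 1809 mm height, set 478 mm apart overall. Between them run 6 rectangular rungs (50 mm deep, 31 mm thick), front faces flush with the rails' −y face. The bottom of the first rung is 279 mm above the floor and each subsequent rung is 258 mm higher than the one below.

Four stools sit around the table at the −y, +y, −x, +x sides. The ladder is on top of the table, centred.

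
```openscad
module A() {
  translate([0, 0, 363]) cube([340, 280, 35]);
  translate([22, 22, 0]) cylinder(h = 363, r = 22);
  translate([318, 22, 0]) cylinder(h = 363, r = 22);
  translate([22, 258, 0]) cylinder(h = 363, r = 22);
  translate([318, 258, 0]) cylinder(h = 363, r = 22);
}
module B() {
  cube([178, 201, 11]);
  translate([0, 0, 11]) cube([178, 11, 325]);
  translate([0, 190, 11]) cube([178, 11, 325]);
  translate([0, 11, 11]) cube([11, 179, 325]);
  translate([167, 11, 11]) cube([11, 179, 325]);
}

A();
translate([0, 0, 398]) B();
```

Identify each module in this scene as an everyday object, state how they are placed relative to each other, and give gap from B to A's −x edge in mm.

A is a stool. B is an open box. The open box is on top of the stool. The gap from the open box to the stool's −x edge is 0 mm.

The open box's min-x is at 0; the stool's min-x is 0; gap = 0 mm.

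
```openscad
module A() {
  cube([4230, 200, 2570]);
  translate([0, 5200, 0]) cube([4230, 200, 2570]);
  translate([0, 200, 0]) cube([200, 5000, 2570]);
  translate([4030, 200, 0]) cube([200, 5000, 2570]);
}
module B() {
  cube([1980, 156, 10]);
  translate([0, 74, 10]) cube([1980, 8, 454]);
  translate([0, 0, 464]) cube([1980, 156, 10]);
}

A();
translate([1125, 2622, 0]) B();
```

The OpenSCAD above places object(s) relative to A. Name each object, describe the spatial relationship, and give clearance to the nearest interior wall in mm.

A is a house frame. B is an I-beam. The I-beam sits inside the house frame, centred. The clearance to the nearest interior wall is 925 mm.

Clearances: x = 925, y = 2422; minimum 925 mm.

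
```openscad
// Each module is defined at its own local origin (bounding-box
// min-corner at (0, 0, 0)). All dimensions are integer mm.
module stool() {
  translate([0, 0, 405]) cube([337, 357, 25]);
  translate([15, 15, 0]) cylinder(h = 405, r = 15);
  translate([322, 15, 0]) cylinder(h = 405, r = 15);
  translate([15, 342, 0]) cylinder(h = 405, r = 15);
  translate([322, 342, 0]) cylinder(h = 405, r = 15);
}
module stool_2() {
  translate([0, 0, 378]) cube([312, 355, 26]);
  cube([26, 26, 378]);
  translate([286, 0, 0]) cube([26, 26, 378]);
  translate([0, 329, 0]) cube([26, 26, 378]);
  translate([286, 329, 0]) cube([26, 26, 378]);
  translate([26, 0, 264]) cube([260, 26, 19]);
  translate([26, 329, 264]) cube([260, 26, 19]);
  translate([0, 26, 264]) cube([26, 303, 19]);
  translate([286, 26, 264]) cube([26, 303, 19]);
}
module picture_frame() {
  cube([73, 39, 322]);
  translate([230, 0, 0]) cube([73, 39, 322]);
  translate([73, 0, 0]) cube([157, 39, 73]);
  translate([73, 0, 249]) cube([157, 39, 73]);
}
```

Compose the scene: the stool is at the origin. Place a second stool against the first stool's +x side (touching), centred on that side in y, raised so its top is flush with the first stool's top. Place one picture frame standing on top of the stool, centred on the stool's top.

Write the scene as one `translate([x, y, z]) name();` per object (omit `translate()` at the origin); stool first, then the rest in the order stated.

stool();
translate([337, 1, 26]) stool_2();
translate([17, 159, 430]) picture_frame();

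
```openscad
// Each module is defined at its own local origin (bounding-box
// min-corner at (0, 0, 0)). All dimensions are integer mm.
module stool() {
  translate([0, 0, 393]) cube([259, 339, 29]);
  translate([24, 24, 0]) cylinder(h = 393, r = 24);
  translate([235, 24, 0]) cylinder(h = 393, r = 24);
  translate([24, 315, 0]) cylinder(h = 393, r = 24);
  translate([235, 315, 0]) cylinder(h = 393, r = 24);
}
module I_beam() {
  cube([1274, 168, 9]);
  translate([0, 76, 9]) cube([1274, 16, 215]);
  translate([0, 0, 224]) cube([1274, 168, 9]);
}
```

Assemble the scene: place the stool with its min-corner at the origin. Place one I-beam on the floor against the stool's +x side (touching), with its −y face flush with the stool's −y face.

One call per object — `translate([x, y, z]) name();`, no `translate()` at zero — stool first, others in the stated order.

stool();
translate([259, 0, 0]) I_beam();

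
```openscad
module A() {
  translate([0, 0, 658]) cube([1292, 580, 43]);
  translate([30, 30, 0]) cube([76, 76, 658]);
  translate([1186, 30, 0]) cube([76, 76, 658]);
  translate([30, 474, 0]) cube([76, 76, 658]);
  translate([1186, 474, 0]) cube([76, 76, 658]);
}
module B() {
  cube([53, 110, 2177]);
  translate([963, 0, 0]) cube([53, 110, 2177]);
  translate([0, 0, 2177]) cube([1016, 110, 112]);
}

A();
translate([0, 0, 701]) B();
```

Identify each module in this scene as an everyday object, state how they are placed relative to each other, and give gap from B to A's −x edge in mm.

The door frame's min-x is at 0; the table's min-x is 0; gap = 0 mm.

A is a table. B is a door frame. The door frame is on top of the table. The gap from the door frame to the table's −x edge is 0 mm.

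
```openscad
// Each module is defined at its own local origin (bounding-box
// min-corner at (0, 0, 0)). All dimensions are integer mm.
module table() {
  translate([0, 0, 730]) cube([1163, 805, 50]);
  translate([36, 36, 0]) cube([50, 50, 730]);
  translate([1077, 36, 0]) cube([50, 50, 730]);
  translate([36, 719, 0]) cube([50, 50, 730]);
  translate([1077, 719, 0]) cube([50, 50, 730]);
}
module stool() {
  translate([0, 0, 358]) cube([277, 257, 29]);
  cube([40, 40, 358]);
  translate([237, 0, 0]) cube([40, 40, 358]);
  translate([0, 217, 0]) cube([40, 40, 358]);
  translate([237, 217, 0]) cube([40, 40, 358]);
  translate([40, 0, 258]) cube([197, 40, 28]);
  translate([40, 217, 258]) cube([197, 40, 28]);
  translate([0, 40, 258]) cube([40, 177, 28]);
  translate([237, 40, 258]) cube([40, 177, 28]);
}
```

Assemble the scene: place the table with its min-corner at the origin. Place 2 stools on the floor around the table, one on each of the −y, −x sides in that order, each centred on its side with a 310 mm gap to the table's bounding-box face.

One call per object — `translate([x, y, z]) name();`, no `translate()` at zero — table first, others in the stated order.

table();
translate([443, -567, 0]) stool();
translate([-587, 274, 0]) stool();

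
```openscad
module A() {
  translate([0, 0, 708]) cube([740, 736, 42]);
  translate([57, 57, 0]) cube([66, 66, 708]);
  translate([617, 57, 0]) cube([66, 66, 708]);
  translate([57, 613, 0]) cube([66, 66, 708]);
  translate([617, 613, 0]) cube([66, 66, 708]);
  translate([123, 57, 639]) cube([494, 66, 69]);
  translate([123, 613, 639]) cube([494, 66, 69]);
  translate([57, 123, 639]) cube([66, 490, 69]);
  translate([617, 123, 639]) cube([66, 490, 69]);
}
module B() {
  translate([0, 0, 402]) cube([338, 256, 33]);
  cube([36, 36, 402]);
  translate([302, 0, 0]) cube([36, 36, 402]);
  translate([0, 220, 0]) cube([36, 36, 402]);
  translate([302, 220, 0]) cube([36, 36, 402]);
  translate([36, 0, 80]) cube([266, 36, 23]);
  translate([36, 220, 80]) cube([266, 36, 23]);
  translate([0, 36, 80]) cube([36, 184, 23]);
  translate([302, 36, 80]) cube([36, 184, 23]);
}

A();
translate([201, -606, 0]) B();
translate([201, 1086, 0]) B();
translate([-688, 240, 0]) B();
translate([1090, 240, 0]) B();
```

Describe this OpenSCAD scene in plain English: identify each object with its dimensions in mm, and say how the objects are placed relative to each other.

A is a table: top 740 mm (x) × 736 mm (y), 42 mm thick, upper face at z = 750 mm, on four 66×66 mm square legs, each inset 57 mm from the nearest pair of top edges, running from z = 0 to the bottom of the top. Four apron rails, 66 mm thick and 69 mm tall, run between adjacent legs with their top edges flush with the underside of the top and their outer faces flush with the legs' outer faces.

B is a simple wooden stool: a rectangular seat 338 mm (x) by 256 mm (y), 33 mm thick, top face at z = 435 mm, on four square legs, each 36×36 mm in cross-section. The legs rest on z = 0, each flush with a corner of the seat. Four stretchers, 36 mm wide and 23 mm tall, connect adjacent legs with their undersides at z = 80 mm, each running between the inner faces of the legs it joins and aligned with the legs' outer faces on the other axis.

Four stools sit around the table at the −y, +y, −x, +x sides.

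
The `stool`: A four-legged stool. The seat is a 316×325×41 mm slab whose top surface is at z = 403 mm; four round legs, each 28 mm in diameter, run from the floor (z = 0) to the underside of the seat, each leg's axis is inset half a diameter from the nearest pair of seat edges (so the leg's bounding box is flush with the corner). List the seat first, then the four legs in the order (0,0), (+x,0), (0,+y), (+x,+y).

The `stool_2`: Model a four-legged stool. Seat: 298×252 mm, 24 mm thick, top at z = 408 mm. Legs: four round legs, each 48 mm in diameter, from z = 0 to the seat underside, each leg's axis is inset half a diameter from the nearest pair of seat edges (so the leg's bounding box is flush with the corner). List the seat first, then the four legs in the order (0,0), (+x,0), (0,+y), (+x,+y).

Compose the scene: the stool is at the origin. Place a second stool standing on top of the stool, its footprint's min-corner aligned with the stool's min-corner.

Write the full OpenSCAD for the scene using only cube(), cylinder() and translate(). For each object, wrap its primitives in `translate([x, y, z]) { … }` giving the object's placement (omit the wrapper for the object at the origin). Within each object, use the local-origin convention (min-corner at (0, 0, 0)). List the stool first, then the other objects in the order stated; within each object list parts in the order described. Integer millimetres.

translate([0, 0, 362]) cube([316, 325, 41]);
translate([14, 14, 0]) cylinder(h = 362, r = 14);
translate([302, 14, 0]) cylinder(h = 362, r = 14);
translate([14, 311, 0]) cylinder(h = 362, r = 14);
translate([302, 311, 0]) cylinder(h = 362, r = 14);
translate([0, 0, 403]) {
  translate([0, 0, 384]) cube([298, 252, 24]);
  translate([24, 24, 0]) cylinder(h = 384, r = 24);
  translate([274, 24, 0]) cylinder(h = 384, r = 24);
  translate([24, 228, 0]) cylinder(h = 384, r = 24);
  translate([274, 228, 0]) cylinder(h = 384, r = 24);
}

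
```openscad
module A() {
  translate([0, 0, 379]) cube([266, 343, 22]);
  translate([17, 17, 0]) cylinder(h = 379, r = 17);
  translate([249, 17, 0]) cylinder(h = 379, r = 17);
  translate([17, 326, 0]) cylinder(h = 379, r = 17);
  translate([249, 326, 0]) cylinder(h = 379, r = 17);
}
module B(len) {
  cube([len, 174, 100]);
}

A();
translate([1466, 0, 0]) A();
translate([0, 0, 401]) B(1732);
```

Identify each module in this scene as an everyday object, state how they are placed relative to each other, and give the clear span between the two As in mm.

A is a stool. B is a beam. A beam spans the tops of two stools. The clear span between the two stools is 1200 mm.

Second stool starts at x = 1466; first ends at x = 266; clear span = 1466 − 266 = 1200 mm.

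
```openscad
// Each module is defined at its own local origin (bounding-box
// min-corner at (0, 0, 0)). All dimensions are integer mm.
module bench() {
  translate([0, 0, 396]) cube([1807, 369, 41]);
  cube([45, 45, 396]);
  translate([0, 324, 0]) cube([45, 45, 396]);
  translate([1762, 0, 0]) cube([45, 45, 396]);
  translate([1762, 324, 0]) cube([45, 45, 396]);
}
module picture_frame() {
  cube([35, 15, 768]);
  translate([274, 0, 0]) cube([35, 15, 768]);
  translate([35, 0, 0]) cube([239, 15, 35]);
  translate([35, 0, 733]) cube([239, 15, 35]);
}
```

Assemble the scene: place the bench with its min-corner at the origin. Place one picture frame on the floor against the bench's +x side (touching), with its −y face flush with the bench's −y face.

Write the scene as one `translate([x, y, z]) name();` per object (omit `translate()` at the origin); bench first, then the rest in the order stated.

bench();
translate([1807, 0, 0]) picture_frame();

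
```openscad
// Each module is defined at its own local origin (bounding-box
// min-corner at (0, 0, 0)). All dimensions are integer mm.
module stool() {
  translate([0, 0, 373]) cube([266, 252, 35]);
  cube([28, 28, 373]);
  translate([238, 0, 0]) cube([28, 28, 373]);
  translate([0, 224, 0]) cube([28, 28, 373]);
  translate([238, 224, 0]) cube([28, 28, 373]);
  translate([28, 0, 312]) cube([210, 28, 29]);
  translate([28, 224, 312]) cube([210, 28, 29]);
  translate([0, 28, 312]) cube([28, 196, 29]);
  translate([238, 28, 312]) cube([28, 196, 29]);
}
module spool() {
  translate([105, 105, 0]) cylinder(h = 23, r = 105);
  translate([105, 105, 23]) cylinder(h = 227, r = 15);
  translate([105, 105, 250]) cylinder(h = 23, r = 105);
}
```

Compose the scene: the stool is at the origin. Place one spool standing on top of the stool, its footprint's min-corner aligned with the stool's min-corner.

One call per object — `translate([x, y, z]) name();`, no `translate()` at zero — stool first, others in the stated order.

stool();
translate([0, 0, 408]) spool();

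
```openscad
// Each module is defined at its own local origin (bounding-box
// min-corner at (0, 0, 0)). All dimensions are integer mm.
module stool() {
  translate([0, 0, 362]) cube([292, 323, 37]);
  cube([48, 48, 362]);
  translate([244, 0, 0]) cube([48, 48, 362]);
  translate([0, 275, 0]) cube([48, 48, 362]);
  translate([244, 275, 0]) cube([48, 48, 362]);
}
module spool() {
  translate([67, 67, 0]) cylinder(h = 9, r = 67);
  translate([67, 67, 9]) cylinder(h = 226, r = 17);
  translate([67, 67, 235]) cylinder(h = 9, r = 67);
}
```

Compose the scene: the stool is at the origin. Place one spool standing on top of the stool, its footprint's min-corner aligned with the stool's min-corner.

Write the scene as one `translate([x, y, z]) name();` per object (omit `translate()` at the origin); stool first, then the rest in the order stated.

stool();
translate([0, 0, 399]) spool();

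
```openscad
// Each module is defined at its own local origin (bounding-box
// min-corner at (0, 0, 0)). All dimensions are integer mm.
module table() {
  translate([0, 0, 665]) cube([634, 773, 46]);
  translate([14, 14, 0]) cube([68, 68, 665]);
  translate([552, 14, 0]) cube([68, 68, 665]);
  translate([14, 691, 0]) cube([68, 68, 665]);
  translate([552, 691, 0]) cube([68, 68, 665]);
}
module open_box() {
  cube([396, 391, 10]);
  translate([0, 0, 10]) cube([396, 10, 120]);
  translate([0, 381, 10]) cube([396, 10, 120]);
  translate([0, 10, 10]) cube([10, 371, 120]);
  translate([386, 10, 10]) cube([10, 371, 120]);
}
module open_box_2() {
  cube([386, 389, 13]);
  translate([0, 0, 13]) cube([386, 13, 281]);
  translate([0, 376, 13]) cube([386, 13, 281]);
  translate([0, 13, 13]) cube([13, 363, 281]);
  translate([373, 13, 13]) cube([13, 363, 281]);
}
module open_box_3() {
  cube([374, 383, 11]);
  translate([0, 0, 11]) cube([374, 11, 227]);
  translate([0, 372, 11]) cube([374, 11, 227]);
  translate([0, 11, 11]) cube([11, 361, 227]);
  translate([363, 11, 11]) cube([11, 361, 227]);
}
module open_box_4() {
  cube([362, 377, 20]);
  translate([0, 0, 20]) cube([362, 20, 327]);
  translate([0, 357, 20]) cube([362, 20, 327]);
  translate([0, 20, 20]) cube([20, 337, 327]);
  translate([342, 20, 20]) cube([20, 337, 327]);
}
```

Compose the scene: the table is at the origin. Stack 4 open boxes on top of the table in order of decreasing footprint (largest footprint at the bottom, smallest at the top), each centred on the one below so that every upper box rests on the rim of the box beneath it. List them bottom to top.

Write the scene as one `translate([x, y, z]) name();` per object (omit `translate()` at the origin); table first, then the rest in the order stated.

table();
translate([119, 191, 711]) open_box();
translate([124, 192, 841]) open_box_2();
translate([130, 195, 1135]) open_box_3();
translate([136, 198, 1373]) open_box_4();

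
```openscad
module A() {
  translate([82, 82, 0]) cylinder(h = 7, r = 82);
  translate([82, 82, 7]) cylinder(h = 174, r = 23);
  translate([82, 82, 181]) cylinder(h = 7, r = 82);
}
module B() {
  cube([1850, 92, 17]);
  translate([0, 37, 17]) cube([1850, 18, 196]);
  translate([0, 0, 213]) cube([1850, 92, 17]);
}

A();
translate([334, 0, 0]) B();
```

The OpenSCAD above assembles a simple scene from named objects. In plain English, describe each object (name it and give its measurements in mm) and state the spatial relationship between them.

A is a spool: two coaxial disc flanges of radius 82 mm and thickness 7 mm, joined by a core cylinder of radius 23 mm and height 174 mm. The lower flange rests on z = 0 and the three cylinders share a vertical axis.

B is an I-beam lying along x, 1850 mm long. Overall section height 230 mm. Two flanges 92 mm wide (y) and 17 mm thick, one on the floor and one at the top; a web 18 mm thick runs between them, centred on the flange width.

The I-beam is on the floor beside the spool on its +x side.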